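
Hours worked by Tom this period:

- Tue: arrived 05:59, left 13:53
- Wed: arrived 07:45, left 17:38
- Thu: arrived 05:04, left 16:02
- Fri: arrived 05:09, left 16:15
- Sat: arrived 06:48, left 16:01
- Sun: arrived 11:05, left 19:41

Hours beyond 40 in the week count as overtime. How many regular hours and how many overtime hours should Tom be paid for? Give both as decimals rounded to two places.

Regular 40.00 hours, overtime 17.67 hours

Tue: 05:59–13:53 = 7 h 54 min
Wed: 07:45–17:38 = 9 h 53 min
Thu: 05:04–16:02 = 10 h 58 min
Fri: 05:09–16:15 = 11 h 6 min
Sat: 06:48–16:01 = 9 h 13 min
Sun: 11:05–19:41 = 8 h 36 min
Total worked: 57 h 40 min = 57.67 h.
Threshold 40 h → overtime 17 h 40 min, regular 40 h 0 min.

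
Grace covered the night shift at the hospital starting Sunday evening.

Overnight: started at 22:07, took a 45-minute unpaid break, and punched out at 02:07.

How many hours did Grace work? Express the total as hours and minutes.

3 h 15 min

Overnight: 22:07 → midnight = 1 h 53 min; midnight → 02:07 = 2 h 7 min; span 4 h 0 min; less 45 min break → 3 h 15 min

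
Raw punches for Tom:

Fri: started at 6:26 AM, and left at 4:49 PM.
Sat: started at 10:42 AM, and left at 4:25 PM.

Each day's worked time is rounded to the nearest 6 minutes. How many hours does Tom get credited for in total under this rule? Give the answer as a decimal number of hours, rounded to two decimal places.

Fri: 6:26 AM–4:49 PM = 10 h 23 min → rounds to 10 h 24 min
Sat: 10:42 AM–4:25 PM = 5 h 43 min → rounds to 5 h 42 min
Total credited: 16 h 6 min.

16.10 hours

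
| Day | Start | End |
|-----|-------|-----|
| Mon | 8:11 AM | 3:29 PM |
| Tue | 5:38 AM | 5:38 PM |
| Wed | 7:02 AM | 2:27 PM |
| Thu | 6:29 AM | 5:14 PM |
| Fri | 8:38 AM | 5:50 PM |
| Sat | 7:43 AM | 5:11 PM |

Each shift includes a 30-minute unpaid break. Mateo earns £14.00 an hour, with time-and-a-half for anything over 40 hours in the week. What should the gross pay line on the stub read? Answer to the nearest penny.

£835.80

Mon: 8:11 AM–3:29 PM = 7 h 18 min; less 30 min break → 6 h 48 min
Tue: 5:38 AM–5:38 PM = 12 h 0 min; less 30 min break → 11 h 30 min
Wed: 7:02 AM–2:27 PM = 7 h 25 min; less 30 min break → 6 h 55 min
Thu: 6:29 AM–5:14 PM = 10 h 45 min; less 30 min break → 10 h 15 min
Fri: 8:38 AM–5:50 PM = 9 h 12 min; less 30 min break → 8 h 42 min
Sat: 7:43 AM–5:11 PM = 9 h 28 min; less 30 min break → 8 h 58 min
Total worked: 53 h 8 min = 3188 min.
Regular 40 h 0 min = 2400 min at £14.00/h; overtime 13 h 8 min = 788 min at £21.00/h.
Pay = (2400 × £14.00 + 788 × £21.00) ÷ 60 = £835.80.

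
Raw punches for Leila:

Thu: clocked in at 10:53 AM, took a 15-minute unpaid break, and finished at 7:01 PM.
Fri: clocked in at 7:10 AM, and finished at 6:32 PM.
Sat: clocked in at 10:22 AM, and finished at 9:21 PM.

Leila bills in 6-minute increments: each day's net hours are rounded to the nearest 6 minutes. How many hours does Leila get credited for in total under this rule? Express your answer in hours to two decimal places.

Thu: 10:53 AM–7:01 PM = 8 h 8 min − 15 min = 7 h 53 min → rounds to 7 h 54 min
Fri: 7:10 AM–6:32 PM = 11 h 22 min → rounds to 11 h 24 min
Sat: 10:22 AM–9:21 PM = 10 h 59 min → rounds to 11 h 0 min
Total credited: 30 h 18 min.

30.30 hours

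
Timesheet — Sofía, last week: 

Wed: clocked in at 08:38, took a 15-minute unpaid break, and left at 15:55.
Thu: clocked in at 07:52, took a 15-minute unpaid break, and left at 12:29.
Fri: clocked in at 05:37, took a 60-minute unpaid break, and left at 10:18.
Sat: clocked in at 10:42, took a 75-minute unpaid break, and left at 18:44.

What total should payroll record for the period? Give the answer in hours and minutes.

21 h 52 min

Wed: 08:38–15:55 = 7 h 17 min; less 15 min break → 7 h 2 min
Thu: 07:52–12:29 = 4 h 37 min; less 15 min break → 4 h 22 min
Fri: 05:37–10:18 = 4 h 41 min; less 60 min break → 3 h 41 min
Sat: 10:42–18:44 = 8 h 2 min; less 75 min break → 6 h 47 min
Total: 7 h 2 min + 4 h 22 min + 3 h 41 min + 6 h 47 min = 21 h 52 min.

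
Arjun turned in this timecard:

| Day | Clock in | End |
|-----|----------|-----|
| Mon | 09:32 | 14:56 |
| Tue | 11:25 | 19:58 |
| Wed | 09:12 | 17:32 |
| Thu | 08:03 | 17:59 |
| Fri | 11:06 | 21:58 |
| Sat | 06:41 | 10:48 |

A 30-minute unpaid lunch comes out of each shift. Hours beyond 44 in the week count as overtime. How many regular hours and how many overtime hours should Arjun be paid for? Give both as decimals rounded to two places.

Regular 44.00 hours, overtime 0.20 hours

Mon: 09:32–14:56 = 5 h 24 min; less 30 min break → 4 h 54 min
Tue: 11:25–19:58 = 8 h 33 min; less 30 min break → 8 h 3 min
Wed: 09:12–17:32 = 8 h 20 min; less 30 min break → 7 h 50 min
Thu: 08:03–17:59 = 9 h 56 min; less 30 min break → 9 h 26 min
Fri: 11:06–21:58 = 10 h 52 min; less 30 min break → 10 h 22 min
Sat: 06:41–10:48 = 4 h 7 min; less 30 min break → 3 h 37 min
Total worked: 44 h 12 min = 44.20 h.
Threshold 44 h → overtime 0 h 12 min, regular 44 h 0 min.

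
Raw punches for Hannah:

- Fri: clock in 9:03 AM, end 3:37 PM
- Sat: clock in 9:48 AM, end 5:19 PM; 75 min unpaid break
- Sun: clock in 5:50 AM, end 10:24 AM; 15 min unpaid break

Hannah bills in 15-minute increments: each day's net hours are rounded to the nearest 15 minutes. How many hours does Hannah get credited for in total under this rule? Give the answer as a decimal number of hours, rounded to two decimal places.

Fri: 9:03 AM–3:37 PM = 6 h 34 min → rounds to 6 h 30 min
Sat: 9:48 AM–5:19 PM = 7 h 31 min − 75 min = 6 h 16 min → rounds to 6 h 15 min
Sun: 5:50 AM–10:24 AM = 4 h 34 min − 15 min = 4 h 19 min → rounds to 4 h 15 min
Total credited: 17 h 0 min.

17.00 hours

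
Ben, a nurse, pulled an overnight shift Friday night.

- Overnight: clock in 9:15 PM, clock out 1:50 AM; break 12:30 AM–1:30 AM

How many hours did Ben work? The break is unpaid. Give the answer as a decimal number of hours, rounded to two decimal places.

3.58 hours

Overnight: 9:15 PM → midnight = 2 h 45 min; midnight → 1:50 AM = 1 h 50 min; span 4 h 35 min; less 60 min break → 3 h 35 min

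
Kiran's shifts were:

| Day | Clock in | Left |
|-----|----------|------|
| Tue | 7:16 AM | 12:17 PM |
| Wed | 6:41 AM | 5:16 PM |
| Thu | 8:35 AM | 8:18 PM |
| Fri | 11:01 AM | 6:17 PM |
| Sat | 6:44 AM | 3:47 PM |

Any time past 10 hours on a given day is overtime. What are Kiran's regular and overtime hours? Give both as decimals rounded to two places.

Regular 41.33 hours, overtime 2.30 hours

Tue: 7:16 AM–12:17 PM = 5 h 1 min
Wed: 6:41 AM–5:16 PM = 10 h 35 min
Thu: 8:35 AM–8:18 PM = 11 h 43 min
Fri: 11:01 AM–6:17 PM = 7 h 16 min
Sat: 6:44 AM–3:47 PM = 9 h 3 min
Tue reg 5 h 1 min / OT 0 h 0 min; Wed reg 10 h 0 min / OT 0 h 35 min; Thu reg 10 h 0 min / OT 1 h 43 min; Fri reg 7 h 16 min / OT 0 h 0 min; Sat reg 9 h 3 min / OT 0 h 0 min.
Totals: regular 41 h 20 min, overtime 2 h 18 min.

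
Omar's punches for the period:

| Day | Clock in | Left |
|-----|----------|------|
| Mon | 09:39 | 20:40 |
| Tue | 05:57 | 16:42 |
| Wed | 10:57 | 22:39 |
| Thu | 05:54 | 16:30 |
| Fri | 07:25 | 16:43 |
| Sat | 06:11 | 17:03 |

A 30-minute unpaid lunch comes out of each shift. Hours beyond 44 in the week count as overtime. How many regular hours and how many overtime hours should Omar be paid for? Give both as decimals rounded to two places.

Mon: 09:39–20:40 = 11 h 1 min; less 30 min break → 10 h 31 min
Tue: 05:57–16:42 = 10 h 45 min; less 30 min break → 10 h 15 min
Wed: 10:57–22:39 = 11 h 42 min; less 30 min break → 11 h 12 min
Thu: 05:54–16:30 = 10 h 36 min; less 30 min break → 10 h 6 min
Fri: 07:25–16:43 = 9 h 18 min; less 30 min break → 8 h 48 min
Sat: 06:11–17:03 = 10 h 52 min; less 30 min break → 10 h 22 min
Total worked: 61 h 14 min = 61.23 h.
Threshold 44 h → overtime 17 h 14 min, regular 44 h 0 min.

Regular 44.00 hours, overtime 17.23 hours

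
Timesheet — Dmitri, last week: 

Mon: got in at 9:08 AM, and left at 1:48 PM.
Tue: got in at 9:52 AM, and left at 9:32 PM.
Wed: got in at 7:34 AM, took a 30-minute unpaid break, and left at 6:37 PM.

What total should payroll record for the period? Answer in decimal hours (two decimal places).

Mon: 9:08 AM–1:48 PM = 4 h 40 min
Tue: 9:52 AM–9:32 PM = 11 h 40 min
Wed: 7:34 AM–6:37 PM = 11 h 3 min; less 30 min break → 10 h 33 min
Total: 4 h 40 min + 11 h 40 min + 10 h 33 min = 26 h 53 min.

26.88 hours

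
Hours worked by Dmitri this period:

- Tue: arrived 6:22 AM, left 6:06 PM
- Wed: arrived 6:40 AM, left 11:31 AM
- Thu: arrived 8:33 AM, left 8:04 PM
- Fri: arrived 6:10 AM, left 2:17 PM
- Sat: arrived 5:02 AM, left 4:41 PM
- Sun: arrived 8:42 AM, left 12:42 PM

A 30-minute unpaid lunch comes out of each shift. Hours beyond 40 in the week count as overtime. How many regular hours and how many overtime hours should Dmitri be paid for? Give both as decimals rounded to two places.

Regular 40.00 hours, overtime 8.87 hours

Tue: 6:22 AM–6:06 PM = 11 h 44 min; less 30 min break → 11 h 14 min
Wed: 6:40 AM–11:31 AM = 4 h 51 min; less 30 min break → 4 h 21 min
Thu: 8:33 AM–8:04 PM = 11 h 31 min; less 30 min break → 11 h 1 min
Fri: 6:10 AM–2:17 PM = 8 h 7 min; less 30 min break → 7 h 37 min
Sat: 5:02 AM–4:41 PM = 11 h 39 min; less 30 min break → 11 h 9 min
Sun: 8:42 AM–12:42 PM = 4 h 0 min; less 30 min break → 3 h 30 min
Total worked: 48 h 52 min = 48.87 h.
Threshold 40 h → overtime 8 h 52 min, regular 40 h 0 min.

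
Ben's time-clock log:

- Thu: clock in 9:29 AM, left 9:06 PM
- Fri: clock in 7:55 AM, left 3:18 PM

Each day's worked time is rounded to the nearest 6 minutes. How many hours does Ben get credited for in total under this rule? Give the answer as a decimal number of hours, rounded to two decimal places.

19.00 hours

Thu: 9:29 AM–9:06 PM = 11 h 37 min → rounds to 11 h 36 min
Fri: 7:55 AM–3:18 PM = 7 h 23 min → rounds to 7 h 24 min
Total credited: 19 h 0 min.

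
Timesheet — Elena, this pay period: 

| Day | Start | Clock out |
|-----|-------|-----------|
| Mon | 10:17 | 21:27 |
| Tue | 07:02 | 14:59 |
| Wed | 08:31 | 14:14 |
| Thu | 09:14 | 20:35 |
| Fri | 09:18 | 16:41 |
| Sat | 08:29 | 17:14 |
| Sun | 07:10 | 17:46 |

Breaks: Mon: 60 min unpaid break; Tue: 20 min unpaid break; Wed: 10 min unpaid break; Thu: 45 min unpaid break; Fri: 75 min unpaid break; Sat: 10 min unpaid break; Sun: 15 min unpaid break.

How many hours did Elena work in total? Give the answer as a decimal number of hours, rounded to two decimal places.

59.00 hours

Mon: 10:17–21:27 = 11 h 10 min; less 60 min break → 10 h 10 min
Tue: 07:02–14:59 = 7 h 57 min; less 20 min break → 7 h 37 min
Wed: 08:31–14:14 = 5 h 43 min; less 10 min break → 5 h 33 min
Thu: 09:14–20:35 = 11 h 21 min; less 45 min break → 10 h 36 min
Fri: 09:18–16:41 = 7 h 23 min; less 75 min break → 6 h 8 min
Sat: 08:29–17:14 = 8 h 45 min; less 10 min break → 8 h 35 min
Sun: 07:10–17:46 = 10 h 36 min; less 15 min break → 10 h 21 min
Total: 10 h 10 min + 7 h 37 min + 5 h 33 min + 10 h 36 min + 6 h 8 min + 8 h 35 min + 10 h 21 min = 59 h 0 min.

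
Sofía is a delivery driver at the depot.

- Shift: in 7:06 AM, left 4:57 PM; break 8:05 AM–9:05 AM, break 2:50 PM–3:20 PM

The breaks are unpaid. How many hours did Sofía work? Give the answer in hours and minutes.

8 h 21 min

Shift: 7:06 AM–4:57 PM = 9 h 51 min; less 90 min break → 8 h 21 min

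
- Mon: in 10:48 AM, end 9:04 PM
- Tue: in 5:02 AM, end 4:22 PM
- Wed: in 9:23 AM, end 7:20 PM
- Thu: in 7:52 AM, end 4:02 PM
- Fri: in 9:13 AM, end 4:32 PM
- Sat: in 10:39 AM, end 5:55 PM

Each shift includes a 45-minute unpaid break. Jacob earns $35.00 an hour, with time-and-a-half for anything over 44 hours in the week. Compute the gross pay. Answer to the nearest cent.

$1844.50

Mon: 10:48 AM–9:04 PM = 10 h 16 min; less 45 min break → 9 h 31 min
Tue: 5:02 AM–4:22 PM = 11 h 20 min; less 45 min break → 10 h 35 min
Wed: 9:23 AM–7:20 PM = 9 h 57 min; less 45 min break → 9 h 12 min
Thu: 7:52 AM–4:02 PM = 8 h 10 min; less 45 min break → 7 h 25 min
Fri: 9:13 AM–4:32 PM = 7 h 19 min; less 45 min break → 6 h 34 min
Sat: 10:39 AM–5:55 PM = 7 h 16 min; less 45 min break → 6 h 31 min
Total worked: 49 h 48 min = 2988 min.
Regular 44 h 0 min = 2640 min at $35.00/h; overtime 5 h 48 min = 348 min at $52.50/h.
Pay = (2640 × $35.00 + 348 × $52.50) ÷ 60 = $1844.50.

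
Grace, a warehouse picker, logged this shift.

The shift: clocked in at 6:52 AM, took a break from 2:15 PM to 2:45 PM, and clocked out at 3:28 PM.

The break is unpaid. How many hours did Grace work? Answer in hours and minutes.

8 h 6 min

The shift: 6:52 AM–3:28 PM = 8 h 36 min; less 30 min break → 8 h 6 min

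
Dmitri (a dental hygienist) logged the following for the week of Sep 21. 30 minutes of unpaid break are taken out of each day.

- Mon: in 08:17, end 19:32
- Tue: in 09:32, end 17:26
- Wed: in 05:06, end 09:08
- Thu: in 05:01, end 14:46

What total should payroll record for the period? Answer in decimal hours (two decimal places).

Mon: 08:17–19:32 = 11 h 15 min; less 30 min break → 10 h 45 min
Tue: 09:32–17:26 = 7 h 54 min; less 30 min break → 7 h 24 min
Wed: 05:06–09:08 = 4 h 2 min; less 30 min break → 3 h 32 min
Thu: 05:01–14:46 = 9 h 45 min; less 30 min break → 9 h 15 min
Total: 10 h 45 min + 7 h 24 min + 3 h 32 min + 9 h 15 min = 30 h 56 min.

30.93 hours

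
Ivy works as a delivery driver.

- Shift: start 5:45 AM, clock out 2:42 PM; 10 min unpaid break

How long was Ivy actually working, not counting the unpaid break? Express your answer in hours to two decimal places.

Shift: 5:45 AM–2:42 PM = 8 h 57 min; less 10 min break → 8 h 47 min

8.78 hours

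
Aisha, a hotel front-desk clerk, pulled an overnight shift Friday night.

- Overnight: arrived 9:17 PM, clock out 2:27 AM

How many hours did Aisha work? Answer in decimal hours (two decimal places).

5.17 hours

Overnight: 9:17 PM → midnight = 2 h 43 min; midnight → 2:27 AM = 2 h 27 min; span 5 h 10 min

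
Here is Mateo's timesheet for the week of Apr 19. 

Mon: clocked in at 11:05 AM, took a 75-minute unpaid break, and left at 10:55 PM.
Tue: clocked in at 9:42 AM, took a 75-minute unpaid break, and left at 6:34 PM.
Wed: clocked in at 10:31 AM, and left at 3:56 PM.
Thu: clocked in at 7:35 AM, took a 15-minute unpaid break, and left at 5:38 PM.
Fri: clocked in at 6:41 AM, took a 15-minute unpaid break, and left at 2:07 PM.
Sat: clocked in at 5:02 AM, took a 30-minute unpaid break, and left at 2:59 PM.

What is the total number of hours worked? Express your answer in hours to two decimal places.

Mon: 11:05 AM–10:55 PM = 11 h 50 min; less 75 min break → 10 h 35 min
Tue: 9:42 AM–6:34 PM = 8 h 52 min; less 75 min break → 7 h 37 min
Wed: 10:31 AM–3:56 PM = 5 h 25 min
Thu: 7:35 AM–5:38 PM = 10 h 3 min; less 15 min break → 9 h 48 min
Fri: 6:41 AM–2:07 PM = 7 h 26 min; less 15 min break → 7 h 11 min
Sat: 5:02 AM–2:59 PM = 9 h 57 min; less 30 min break → 9 h 27 min
Total: 10 h 35 min + 7 h 37 min + 5 h 25 min + 9 h 48 min + 7 h 11 min + 9 h 27 min = 50 h 3 min.

50.05 hours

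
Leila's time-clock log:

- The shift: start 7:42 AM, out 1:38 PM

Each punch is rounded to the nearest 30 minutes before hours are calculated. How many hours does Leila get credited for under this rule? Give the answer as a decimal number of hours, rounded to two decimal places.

The shift: in 7:42 AM→7:30 AM, out 1:38 PM→1:30 PM; 6 h 0 min

6.00 hours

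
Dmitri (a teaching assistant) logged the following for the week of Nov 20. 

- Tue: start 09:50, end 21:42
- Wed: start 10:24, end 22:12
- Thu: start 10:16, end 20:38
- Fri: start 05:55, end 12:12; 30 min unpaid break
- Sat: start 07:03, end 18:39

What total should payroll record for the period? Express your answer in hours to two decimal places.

Tue: 09:50–21:42 = 11 h 52 min
Wed: 10:24–22:12 = 11 h 48 min
Thu: 10:16–20:38 = 10 h 22 min
Fri: 05:55–12:12 = 6 h 17 min; less 30 min break → 5 h 47 min
Sat: 07:03–18:39 = 11 h 36 min
Total: 11 h 52 min + 11 h 48 min + 10 h 22 min + 5 h 47 min + 11 h 36 min = 51 h 25 min.

51.42 hours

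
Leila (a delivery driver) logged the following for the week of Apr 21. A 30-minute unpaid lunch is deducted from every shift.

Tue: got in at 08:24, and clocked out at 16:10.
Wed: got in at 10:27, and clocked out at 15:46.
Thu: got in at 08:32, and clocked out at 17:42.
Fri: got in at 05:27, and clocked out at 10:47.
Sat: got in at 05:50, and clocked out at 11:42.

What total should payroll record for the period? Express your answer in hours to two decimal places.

Tue: 08:24–16:10 = 7 h 46 min; less 30 min break → 7 h 16 min
Wed: 10:27–15:46 = 5 h 19 min; less 30 min break → 4 h 49 min
Thu: 08:32–17:42 = 9 h 10 min; less 30 min break → 8 h 40 min
Fri: 05:27–10:47 = 5 h 20 min; less 30 min break → 4 h 50 min
Sat: 05:50–11:42 = 5 h 52 min; less 30 min break → 5 h 22 min
Total: 7 h 16 min + 4 h 49 min + 8 h 40 min + 4 h 50 min + 5 h 22 min = 30 h 57 min.

30.95 hours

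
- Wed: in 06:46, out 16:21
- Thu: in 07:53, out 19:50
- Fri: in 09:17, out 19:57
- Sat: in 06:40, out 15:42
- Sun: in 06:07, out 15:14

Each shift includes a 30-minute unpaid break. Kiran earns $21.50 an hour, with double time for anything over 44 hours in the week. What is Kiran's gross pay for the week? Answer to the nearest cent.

Wed: 06:46–16:21 = 9 h 35 min; less 30 min break → 9 h 5 min
Thu: 07:53–19:50 = 11 h 57 min; less 30 min break → 11 h 27 min
Fri: 09:17–19:57 = 10 h 40 min; less 30 min break → 10 h 10 min
Sat: 06:40–15:42 = 9 h 2 min; less 30 min break → 8 h 32 min
Sun: 06:07–15:14 = 9 h 7 min; less 30 min break → 8 h 37 min
Total worked: 47 h 51 min = 2871 min.
Regular 44 h 0 min = 2640 min at $21.50/h; overtime 3 h 51 min = 231 min at $43.00/h.
Pay = (2640 × $21.50 + 231 × $43.00) ÷ 60 = $1111.55.

$1111.55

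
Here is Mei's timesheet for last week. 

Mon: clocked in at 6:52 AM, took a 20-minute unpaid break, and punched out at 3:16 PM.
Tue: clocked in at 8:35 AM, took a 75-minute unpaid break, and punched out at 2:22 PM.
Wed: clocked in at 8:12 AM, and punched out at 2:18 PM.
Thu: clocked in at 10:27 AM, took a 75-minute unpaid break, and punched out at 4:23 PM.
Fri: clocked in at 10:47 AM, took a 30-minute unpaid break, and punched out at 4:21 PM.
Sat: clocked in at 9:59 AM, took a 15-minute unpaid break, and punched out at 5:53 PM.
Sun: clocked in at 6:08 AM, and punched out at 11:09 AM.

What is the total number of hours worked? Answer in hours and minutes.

Mon: 6:52 AM–3:16 PM = 8 h 24 min; less 20 min break → 8 h 4 min
Tue: 8:35 AM–2:22 PM = 5 h 47 min; less 75 min break → 4 h 32 min
Wed: 8:12 AM–2:18 PM = 6 h 6 min
Thu: 10:27 AM–4:23 PM = 5 h 56 min; less 75 min break → 4 h 41 min
Fri: 10:47 AM–4:21 PM = 5 h 34 min; less 30 min break → 5 h 4 min
Sat: 9:59 AM–5:53 PM = 7 h 54 min; less 15 min break → 7 h 39 min
Sun: 6:08 AM–11:09 AM = 5 h 1 min
Total: 8 h 4 min + 4 h 32 min + 6 h 6 min + 4 h 41 min + 5 h 4 min + 7 h 39 min + 5 h 1 min = 41 h 7 min.

41 h 7 min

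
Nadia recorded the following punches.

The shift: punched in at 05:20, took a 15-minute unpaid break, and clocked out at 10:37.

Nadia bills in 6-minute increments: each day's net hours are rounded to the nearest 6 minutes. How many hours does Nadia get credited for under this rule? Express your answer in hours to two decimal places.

The shift: 05:20–10:37 = 5 h 17 min − 15 min = 5 h 2 min → rounds to 5 h 0 min

5.00 hours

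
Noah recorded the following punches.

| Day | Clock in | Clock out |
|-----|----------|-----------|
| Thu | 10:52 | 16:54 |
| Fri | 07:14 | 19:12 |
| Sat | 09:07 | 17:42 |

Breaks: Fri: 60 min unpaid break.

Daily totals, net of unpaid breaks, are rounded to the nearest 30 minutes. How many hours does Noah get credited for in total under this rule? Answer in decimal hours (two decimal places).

Thu: 10:52–16:54 = 6 h 2 min → rounds to 6 h 0 min
Fri: 07:14–19:12 = 11 h 58 min − 60 min = 10 h 58 min → rounds to 11 h 0 min
Sat: 09:07–17:42 = 8 h 35 min → rounds to 8 h 30 min
Total credited: 25 h 30 min.

25.50 hours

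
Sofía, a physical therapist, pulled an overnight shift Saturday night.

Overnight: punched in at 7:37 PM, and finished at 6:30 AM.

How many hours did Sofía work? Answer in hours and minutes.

Overnight: 7:37 PM → midnight = 4 h 23 min; midnight → 6:30 AM = 6 h 30 min; span 10 h 53 min

10 h 53 min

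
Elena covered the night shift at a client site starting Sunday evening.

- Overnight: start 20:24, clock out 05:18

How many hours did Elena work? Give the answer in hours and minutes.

8 h 54 min

Overnight: 20:24 → midnight = 3 h 36 min; midnight → 05:18 = 5 h 18 min; span 8 h 54 min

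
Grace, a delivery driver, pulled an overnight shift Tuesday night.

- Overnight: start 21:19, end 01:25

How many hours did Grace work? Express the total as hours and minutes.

Overnight: 21:19 → midnight = 2 h 41 min; midnight → 01:25 = 1 h 25 min; span 4 h 6 min

4 h 6 min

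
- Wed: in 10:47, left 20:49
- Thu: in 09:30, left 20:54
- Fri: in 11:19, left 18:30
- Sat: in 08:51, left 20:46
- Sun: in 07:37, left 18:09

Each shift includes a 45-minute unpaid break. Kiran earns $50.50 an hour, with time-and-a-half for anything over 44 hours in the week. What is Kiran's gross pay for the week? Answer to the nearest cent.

Wed: 10:47–20:49 = 10 h 2 min; less 45 min break → 9 h 17 min
Thu: 09:30–20:54 = 11 h 24 min; less 45 min break → 10 h 39 min
Fri: 11:19–18:30 = 7 h 11 min; less 45 min break → 6 h 26 min
Sat: 08:51–20:46 = 11 h 55 min; less 45 min break → 11 h 10 min
Sun: 07:37–18:09 = 10 h 32 min; less 45 min break → 9 h 47 min
Total worked: 47 h 19 min = 2839 min.
Regular 44 h 0 min = 2640 min at $50.50/h; overtime 3 h 19 min = 199 min at $75.75/h.
Pay = (2640 × $50.50 + 199 × $75.75) ÷ 60 = $2473.24.

$2473.24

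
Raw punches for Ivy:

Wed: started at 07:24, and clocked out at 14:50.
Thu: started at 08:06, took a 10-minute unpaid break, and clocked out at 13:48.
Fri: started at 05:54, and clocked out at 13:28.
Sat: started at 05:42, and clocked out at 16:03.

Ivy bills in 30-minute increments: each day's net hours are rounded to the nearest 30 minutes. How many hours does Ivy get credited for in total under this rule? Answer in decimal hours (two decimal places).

31.00 hours

Wed: 07:24–14:50 = 7 h 26 min → rounds to 7 h 30 min
Thu: 08:06–13:48 = 5 h 42 min − 10 min = 5 h 32 min → rounds to 5 h 30 min
Fri: 05:54–13:28 = 7 h 34 min → rounds to 7 h 30 min
Sat: 05:42–16:03 = 10 h 21 min → rounds to 10 h 30 min
Total credited: 31 h 0 min.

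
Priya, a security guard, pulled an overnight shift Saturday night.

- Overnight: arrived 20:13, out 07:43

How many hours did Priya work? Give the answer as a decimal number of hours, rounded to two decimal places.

11.50 hours

Overnight: 20:13 → midnight = 3 h 47 min; midnight → 07:43 = 7 h 43 min; span 11 h 30 min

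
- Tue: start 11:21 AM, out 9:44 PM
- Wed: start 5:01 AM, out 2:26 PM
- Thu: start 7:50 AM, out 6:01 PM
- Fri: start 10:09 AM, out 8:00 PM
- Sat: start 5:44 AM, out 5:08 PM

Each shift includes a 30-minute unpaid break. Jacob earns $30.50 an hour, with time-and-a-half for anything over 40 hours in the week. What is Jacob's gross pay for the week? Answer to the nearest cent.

$1619.55

Tue: 11:21 AM–9:44 PM = 10 h 23 min; less 30 min break → 9 h 53 min
Wed: 5:01 AM–2:26 PM = 9 h 25 min; less 30 min break → 8 h 55 min
Thu: 7:50 AM–6:01 PM = 10 h 11 min; less 30 min break → 9 h 41 min
Fri: 10:09 AM–8:00 PM = 9 h 51 min; less 30 min break → 9 h 21 min
Sat: 5:44 AM–5:08 PM = 11 h 24 min; less 30 min break → 10 h 54 min
Total worked: 48 h 44 min = 2924 min.
Regular 40 h 0 min = 2400 min at $30.50/h; overtime 8 h 44 min = 524 min at $45.75/h.
Pay = (2400 × $30.50 + 524 × $45.75) ÷ 60 = $1619.55.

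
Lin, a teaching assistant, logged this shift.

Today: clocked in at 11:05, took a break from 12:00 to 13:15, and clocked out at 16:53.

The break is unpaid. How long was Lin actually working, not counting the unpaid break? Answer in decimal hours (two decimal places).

4.55 hours

Today: 11:05–16:53 = 5 h 48 min; less 75 min break → 4 h 33 min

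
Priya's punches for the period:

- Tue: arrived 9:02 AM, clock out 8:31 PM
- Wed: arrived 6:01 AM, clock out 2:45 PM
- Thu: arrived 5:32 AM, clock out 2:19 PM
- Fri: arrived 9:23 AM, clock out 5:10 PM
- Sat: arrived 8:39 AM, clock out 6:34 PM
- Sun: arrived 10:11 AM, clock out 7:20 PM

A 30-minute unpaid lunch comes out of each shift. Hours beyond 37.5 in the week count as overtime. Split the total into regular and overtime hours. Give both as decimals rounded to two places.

Regular 37.50 hours, overtime 15.35 hours

Tue: 9:02 AM–8:31 PM = 11 h 29 min; less 30 min break → 10 h 59 min
Wed: 6:01 AM–2:45 PM = 8 h 44 min; less 30 min break → 8 h 14 min
Thu: 5:32 AM–2:19 PM = 8 h 47 min; less 30 min break → 8 h 17 min
Fri: 9:23 AM–5:10 PM = 7 h 47 min; less 30 min break → 7 h 17 min
Sat: 8:39 AM–6:34 PM = 9 h 55 min; less 30 min break → 9 h 25 min
Sun: 10:11 AM–7:20 PM = 9 h 9 min; less 30 min break → 8 h 39 min
Total worked: 52 h 51 min = 52.85 h.
Threshold 37.5 h → overtime 15 h 21 min, regular 37 h 30 min.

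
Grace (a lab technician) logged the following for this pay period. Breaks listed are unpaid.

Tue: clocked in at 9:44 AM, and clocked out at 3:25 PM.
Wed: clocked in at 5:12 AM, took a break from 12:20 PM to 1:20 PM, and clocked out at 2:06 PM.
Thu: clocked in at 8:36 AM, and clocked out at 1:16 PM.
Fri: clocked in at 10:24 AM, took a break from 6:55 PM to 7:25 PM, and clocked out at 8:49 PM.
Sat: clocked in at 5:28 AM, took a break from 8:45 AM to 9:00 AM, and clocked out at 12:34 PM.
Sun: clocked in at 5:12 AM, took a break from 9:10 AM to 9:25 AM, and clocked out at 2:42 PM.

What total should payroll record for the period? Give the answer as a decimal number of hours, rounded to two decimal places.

Tue: 9:44 AM–3:25 PM = 5 h 41 min
Wed: 5:12 AM–2:06 PM = 8 h 54 min; less 60 min break → 7 h 54 min
Thu: 8:36 AM–1:16 PM = 4 h 40 min
Fri: 10:24 AM–8:49 PM = 10 h 25 min; less 30 min break → 9 h 55 min
Sat: 5:28 AM–12:34 PM = 7 h 6 min; less 15 min break → 6 h 51 min
Sun: 5:12 AM–2:42 PM = 9 h 30 min; less 15 min break → 9 h 15 min
Total: 5 h 41 min + 7 h 54 min + 4 h 40 min + 9 h 55 min + 6 h 51 min + 9 h 15 min = 44 h 16 min.

44.27 hours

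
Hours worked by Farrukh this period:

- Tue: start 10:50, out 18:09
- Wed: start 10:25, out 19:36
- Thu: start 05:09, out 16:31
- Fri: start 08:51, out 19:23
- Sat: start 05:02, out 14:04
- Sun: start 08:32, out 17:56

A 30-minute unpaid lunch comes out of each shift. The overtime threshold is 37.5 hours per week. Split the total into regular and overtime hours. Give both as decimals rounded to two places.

Tue: 10:50–18:09 = 7 h 19 min; less 30 min break → 6 h 49 min
Wed: 10:25–19:36 = 9 h 11 min; less 30 min break → 8 h 41 min
Thu: 05:09–16:31 = 11 h 22 min; less 30 min break → 10 h 52 min
Fri: 08:51–19:23 = 10 h 32 min; less 30 min break → 10 h 2 min
Sat: 05:02–14:04 = 9 h 2 min; less 30 min break → 8 h 32 min
Sun: 08:32–17:56 = 9 h 24 min; less 30 min break → 8 h 54 min
Total worked: 53 h 50 min = 53.83 h.
Threshold 37.5 h → overtime 16 h 20 min, regular 37 h 30 min.

Regular 37.50 hours, overtime 16.33 hours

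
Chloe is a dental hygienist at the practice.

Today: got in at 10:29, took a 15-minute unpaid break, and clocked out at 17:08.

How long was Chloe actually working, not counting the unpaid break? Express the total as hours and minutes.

Today: 10:29–17:08 = 6 h 39 min; less 15 min break → 6 h 24 min

6 h 24 min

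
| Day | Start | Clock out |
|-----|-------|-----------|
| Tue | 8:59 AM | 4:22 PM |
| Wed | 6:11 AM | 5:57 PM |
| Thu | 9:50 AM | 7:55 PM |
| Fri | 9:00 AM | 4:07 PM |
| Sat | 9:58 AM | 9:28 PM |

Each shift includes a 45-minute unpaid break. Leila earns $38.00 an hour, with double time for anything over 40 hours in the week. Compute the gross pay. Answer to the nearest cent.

$1831.60

Tue: 8:59 AM–4:22 PM = 7 h 23 min; less 45 min break → 6 h 38 min
Wed: 6:11 AM–5:57 PM = 11 h 46 min; less 45 min break → 11 h 1 min
Thu: 9:50 AM–7:55 PM = 10 h 5 min; less 45 min break → 9 h 20 min
Fri: 9:00 AM–4:07 PM = 7 h 7 min; less 45 min break → 6 h 22 min
Sat: 9:58 AM–9:28 PM = 11 h 30 min; less 45 min break → 10 h 45 min
Total worked: 44 h 6 min = 2646 min.
Regular 40 h 0 min = 2400 min at $38.00/h; overtime 4 h 6 min = 246 min at $76.00/h.
Pay = (2400 × $38.00 + 246 × $76.00) ÷ 60 = $1831.60.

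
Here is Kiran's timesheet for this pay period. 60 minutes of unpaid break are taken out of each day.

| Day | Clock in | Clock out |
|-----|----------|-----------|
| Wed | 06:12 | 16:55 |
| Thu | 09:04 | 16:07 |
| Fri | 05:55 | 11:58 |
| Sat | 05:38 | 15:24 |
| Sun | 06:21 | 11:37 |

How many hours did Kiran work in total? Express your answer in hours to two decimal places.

33.85 hours

Wed: 06:12–16:55 = 10 h 43 min; less 60 min break → 9 h 43 min
Thu: 09:04–16:07 = 7 h 3 min; less 60 min break → 6 h 3 min
Fri: 05:55–11:58 = 6 h 3 min; less 60 min break → 5 h 3 min
Sat: 05:38–15:24 = 9 h 46 min; less 60 min break → 8 h 46 min
Sun: 06:21–11:37 = 5 h 16 min; less 60 min break → 4 h 16 min
Total: 9 h 43 min + 6 h 3 min + 5 h 3 min + 8 h 46 min + 4 h 16 min = 33 h 51 min.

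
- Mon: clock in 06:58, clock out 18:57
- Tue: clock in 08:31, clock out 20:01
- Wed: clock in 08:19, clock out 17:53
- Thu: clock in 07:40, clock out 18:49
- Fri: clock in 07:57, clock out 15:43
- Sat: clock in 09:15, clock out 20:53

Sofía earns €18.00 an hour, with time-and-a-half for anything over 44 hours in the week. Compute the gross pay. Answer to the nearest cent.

€1321.20

Mon: 06:58–18:57 = 11 h 59 min
Tue: 08:31–20:01 = 11 h 30 min
Wed: 08:19–17:53 = 9 h 34 min
Thu: 07:40–18:49 = 11 h 9 min
Fri: 07:57–15:43 = 7 h 46 min
Sat: 09:15–20:53 = 11 h 38 min
Total worked: 63 h 36 min = 3816 min.
Regular 44 h 0 min = 2640 min at €18.00/h; overtime 19 h 36 min = 1176 min at €27.00/h.
Pay = (2640 × €18.00 + 1176 × €27.00) ÷ 60 = €1321.20.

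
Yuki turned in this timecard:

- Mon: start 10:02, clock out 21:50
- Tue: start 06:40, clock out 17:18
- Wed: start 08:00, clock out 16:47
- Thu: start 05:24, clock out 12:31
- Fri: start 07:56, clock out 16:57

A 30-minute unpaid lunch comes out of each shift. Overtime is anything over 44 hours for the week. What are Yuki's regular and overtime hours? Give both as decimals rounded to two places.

Mon: 10:02–21:50 = 11 h 48 min; less 30 min break → 11 h 18 min
Tue: 06:40–17:18 = 10 h 38 min; less 30 min break → 10 h 8 min
Wed: 08:00–16:47 = 8 h 47 min; less 30 min break → 8 h 17 min
Thu: 05:24–12:31 = 7 h 7 min; less 30 min break → 6 h 37 min
Fri: 07:56–16:57 = 9 h 1 min; less 30 min break → 8 h 31 min
Total worked: 44 h 51 min = 44.85 h.
Threshold 44 h → overtime 0 h 51 min, regular 44 h 0 min.

Regular 44.00 hours, overtime 0.85 hours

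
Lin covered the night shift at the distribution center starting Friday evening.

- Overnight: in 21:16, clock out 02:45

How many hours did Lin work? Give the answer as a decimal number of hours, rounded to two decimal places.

5.48 hours

Overnight: 21:16 → midnight = 2 h 44 min; midnight → 02:45 = 2 h 45 min; span 5 h 29 min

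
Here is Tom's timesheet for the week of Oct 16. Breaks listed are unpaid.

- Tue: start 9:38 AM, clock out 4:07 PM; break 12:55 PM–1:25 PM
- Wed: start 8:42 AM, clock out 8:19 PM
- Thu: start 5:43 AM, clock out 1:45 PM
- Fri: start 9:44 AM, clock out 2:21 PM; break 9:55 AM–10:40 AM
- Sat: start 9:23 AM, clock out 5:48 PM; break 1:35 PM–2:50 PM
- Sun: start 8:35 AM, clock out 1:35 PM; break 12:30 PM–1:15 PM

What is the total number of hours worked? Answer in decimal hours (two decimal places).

40.92 hours

Tue: 9:38 AM–4:07 PM = 6 h 29 min; less 30 min break → 5 h 59 min
Wed: 8:42 AM–8:19 PM = 11 h 37 min
Thu: 5:43 AM–1:45 PM = 8 h 2 min
Fri: 9:44 AM–2:21 PM = 4 h 37 min; less 45 min break → 3 h 52 min
Sat: 9:23 AM–5:48 PM = 8 h 25 min; less 75 min break → 7 h 10 min
Sun: 8:35 AM–1:35 PM = 5 h 0 min; less 45 min break → 4 h 15 min
Total: 5 h 59 min + 11 h 37 min + 8 h 2 min + 3 h 52 min + 7 h 10 min + 4 h 15 min = 40 h 55 min.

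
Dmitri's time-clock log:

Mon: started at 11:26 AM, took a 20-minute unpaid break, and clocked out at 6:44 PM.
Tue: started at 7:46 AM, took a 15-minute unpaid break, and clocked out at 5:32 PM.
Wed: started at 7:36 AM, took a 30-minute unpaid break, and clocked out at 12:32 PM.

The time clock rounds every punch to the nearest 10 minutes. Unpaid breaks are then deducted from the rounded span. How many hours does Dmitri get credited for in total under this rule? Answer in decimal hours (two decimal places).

20.58 hours

Mon: in 11:26 AM→11:30 AM, out 6:44 PM→6:40 PM; 7 h 10 min − 20 min = 6 h 50 min
Tue: in 7:46 AM→7:50 AM, out 5:32 PM→5:30 PM; 9 h 40 min − 15 min = 9 h 25 min
Wed: in 7:36 AM→7:40 AM, out 12:32 PM→12:30 PM; 4 h 50 min − 30 min = 4 h 20 min
Total credited: 20 h 35 min.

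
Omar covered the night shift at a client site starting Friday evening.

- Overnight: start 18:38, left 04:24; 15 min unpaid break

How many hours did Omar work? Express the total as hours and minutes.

9 h 31 min

Overnight: 18:38 → midnight = 5 h 22 min; midnight → 04:24 = 4 h 24 min; span 9 h 46 min; less 15 min break → 9 h 31 min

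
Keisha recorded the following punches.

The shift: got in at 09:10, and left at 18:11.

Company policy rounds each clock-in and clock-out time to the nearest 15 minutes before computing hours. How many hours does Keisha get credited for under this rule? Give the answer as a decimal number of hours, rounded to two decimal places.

The shift: in 09:10→09:15, out 18:11→18:15; 9 h 0 min

9.00 hours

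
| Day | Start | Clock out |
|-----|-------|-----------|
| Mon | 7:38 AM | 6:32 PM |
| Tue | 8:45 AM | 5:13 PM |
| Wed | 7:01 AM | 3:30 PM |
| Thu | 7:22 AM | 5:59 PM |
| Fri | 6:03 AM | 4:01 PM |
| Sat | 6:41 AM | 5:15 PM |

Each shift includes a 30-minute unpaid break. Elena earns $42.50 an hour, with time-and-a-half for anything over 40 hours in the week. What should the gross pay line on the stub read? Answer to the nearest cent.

$2720.00

Mon: 7:38 AM–6:32 PM = 10 h 54 min; less 30 min break → 10 h 24 min
Tue: 8:45 AM–5:13 PM = 8 h 28 min; less 30 min break → 7 h 58 min
Wed: 7:01 AM–3:30 PM = 8 h 29 min; less 30 min break → 7 h 59 min
Thu: 7:22 AM–5:59 PM = 10 h 37 min; less 30 min break → 10 h 7 min
Fri: 6:03 AM–4:01 PM = 9 h 58 min; less 30 min break → 9 h 28 min
Sat: 6:41 AM–5:15 PM = 10 h 34 min; less 30 min break → 10 h 4 min
Total worked: 56 h 0 min = 3360 min.
Regular 40 h 0 min = 2400 min at $42.50/h; overtime 16 h 0 min = 960 min at $63.75/h.
Pay = (2400 × $42.50 + 960 × $63.75) ÷ 60 = $2720.00.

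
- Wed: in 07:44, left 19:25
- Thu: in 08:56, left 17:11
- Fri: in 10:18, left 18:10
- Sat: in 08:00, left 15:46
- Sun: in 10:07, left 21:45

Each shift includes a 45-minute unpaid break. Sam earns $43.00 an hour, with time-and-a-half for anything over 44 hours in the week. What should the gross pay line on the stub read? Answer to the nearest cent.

$1868.35

Wed: 07:44–19:25 = 11 h 41 min; less 45 min break → 10 h 56 min
Thu: 08:56–17:11 = 8 h 15 min; less 45 min break → 7 h 30 min
Fri: 10:18–18:10 = 7 h 52 min; less 45 min break → 7 h 7 min
Sat: 08:00–15:46 = 7 h 46 min; less 45 min break → 7 h 1 min
Sun: 10:07–21:45 = 11 h 38 min; less 45 min break → 10 h 53 min
Total worked: 43 h 27 min = 2607 min.
Regular 43 h 27 min = 2607 min at $43.00/h; overtime 0 h 0 min = 0 min at $64.50/h.
Pay = (2607 × $43.00 + 0 × $64.50) ÷ 60 = $1868.35.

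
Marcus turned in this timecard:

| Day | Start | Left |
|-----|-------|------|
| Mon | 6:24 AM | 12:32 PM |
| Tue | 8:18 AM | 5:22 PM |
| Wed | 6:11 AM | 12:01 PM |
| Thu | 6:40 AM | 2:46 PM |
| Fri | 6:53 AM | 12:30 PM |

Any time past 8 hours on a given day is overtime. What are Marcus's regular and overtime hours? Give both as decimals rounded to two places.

Mon: 6:24 AM–12:32 PM = 6 h 8 min
Tue: 8:18 AM–5:22 PM = 9 h 4 min
Wed: 6:11 AM–12:01 PM = 5 h 50 min
Thu: 6:40 AM–2:46 PM = 8 h 6 min
Fri: 6:53 AM–12:30 PM = 5 h 37 min
Mon reg 6 h 8 min / OT 0 h 0 min; Tue reg 8 h 0 min / OT 1 h 4 min; Wed reg 5 h 50 min / OT 0 h 0 min; Thu reg 8 h 0 min / OT 0 h 6 min; Fri reg 5 h 37 min / OT 0 h 0 min.
Totals: regular 33 h 35 min, overtime 1 h 10 min.

Regular 33.58 hours, overtime 1.17 hours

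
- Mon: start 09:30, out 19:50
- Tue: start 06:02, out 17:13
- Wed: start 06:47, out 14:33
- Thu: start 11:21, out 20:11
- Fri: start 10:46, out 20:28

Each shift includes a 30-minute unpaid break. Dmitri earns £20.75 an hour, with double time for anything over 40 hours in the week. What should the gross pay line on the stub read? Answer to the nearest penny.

£1050.64

Mon: 09:30–19:50 = 10 h 20 min; less 30 min break → 9 h 50 min
Tue: 06:02–17:13 = 11 h 11 min; less 30 min break → 10 h 41 min
Wed: 06:47–14:33 = 7 h 46 min; less 30 min break → 7 h 16 min
Thu: 11:21–20:11 = 8 h 50 min; less 30 min break → 8 h 20 min
Fri: 10:46–20:28 = 9 h 42 min; less 30 min break → 9 h 12 min
Total worked: 45 h 19 min = 2719 min.
Regular 40 h 0 min = 2400 min at £20.75/h; overtime 5 h 19 min = 319 min at £41.50/h.
Pay = (2400 × £20.75 + 319 × £41.50) ÷ 60 = £1050.64.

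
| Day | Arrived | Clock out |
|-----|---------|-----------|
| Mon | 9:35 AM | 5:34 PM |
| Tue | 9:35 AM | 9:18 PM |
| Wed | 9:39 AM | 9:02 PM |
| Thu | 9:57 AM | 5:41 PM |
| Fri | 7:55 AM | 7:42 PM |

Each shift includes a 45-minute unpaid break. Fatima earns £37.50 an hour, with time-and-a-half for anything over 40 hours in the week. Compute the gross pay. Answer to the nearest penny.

Mon: 9:35 AM–5:34 PM = 7 h 59 min; less 45 min break → 7 h 14 min
Tue: 9:35 AM–9:18 PM = 11 h 43 min; less 45 min break → 10 h 58 min
Wed: 9:39 AM–9:02 PM = 11 h 23 min; less 45 min break → 10 h 38 min
Thu: 9:57 AM–5:41 PM = 7 h 44 min; less 45 min break → 6 h 59 min
Fri: 7:55 AM–7:42 PM = 11 h 47 min; less 45 min break → 11 h 2 min
Total worked: 46 h 51 min = 2811 min.
Regular 40 h 0 min = 2400 min at £37.50/h; overtime 6 h 51 min = 411 min at £56.25/h.
Pay = (2400 × £37.50 + 411 × £56.25) ÷ 60 = £1885.31.

£1885.31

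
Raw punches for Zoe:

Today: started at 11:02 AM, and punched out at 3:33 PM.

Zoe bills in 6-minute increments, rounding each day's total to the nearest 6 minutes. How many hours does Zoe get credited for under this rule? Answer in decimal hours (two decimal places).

4.50 hours

Today: 11:02 AM–3:33 PM = 4 h 31 min → rounds to 4 h 30 min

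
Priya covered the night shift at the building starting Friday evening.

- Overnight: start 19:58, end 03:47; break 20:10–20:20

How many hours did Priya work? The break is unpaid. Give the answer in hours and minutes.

Overnight: 19:58 → midnight = 4 h 2 min; midnight → 03:47 = 3 h 47 min; span 7 h 49 min; less 10 min break → 7 h 39 min

7 h 39 min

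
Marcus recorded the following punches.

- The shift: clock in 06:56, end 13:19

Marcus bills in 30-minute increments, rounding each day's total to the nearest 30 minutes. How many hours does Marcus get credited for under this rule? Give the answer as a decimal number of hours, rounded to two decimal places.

6.50 hours

The shift: 06:56–13:19 = 6 h 23 min → rounds to 6 h 30 min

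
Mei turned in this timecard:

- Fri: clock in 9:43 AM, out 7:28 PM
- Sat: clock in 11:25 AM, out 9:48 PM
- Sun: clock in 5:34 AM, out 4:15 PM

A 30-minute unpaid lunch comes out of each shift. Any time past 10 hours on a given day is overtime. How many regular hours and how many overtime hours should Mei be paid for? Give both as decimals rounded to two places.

Regular 29.13 hours, overtime 0.18 hours

Fri: 9:43 AM–7:28 PM = 9 h 45 min; less 30 min break → 9 h 15 min
Sat: 11:25 AM–9:48 PM = 10 h 23 min; less 30 min break → 9 h 53 min
Sun: 5:34 AM–4:15 PM = 10 h 41 min; less 30 min break → 10 h 11 min
Fri reg 9 h 15 min / OT 0 h 0 min; Sat reg 9 h 53 min / OT 0 h 0 min; Sun reg 10 h 0 min / OT 0 h 11 min.
Totals: regular 29 h 8 min, overtime 0 h 11 min.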